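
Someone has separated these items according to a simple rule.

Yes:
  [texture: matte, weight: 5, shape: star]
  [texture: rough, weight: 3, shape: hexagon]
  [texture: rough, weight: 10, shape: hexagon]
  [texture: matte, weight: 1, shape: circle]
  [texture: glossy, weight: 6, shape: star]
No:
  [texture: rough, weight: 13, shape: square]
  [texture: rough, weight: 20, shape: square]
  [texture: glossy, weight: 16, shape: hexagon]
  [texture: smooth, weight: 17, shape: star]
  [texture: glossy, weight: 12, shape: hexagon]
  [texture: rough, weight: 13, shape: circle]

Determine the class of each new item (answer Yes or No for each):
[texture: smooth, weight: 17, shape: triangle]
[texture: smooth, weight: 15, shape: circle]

One predicate separates the groups cleanly: weight ≤ 10.
No: [texture: smooth, weight: 17, shape: triangle], since weight = 17.
No: [texture: smooth, weight: 15, shape: circle], since weight = 15.

No, No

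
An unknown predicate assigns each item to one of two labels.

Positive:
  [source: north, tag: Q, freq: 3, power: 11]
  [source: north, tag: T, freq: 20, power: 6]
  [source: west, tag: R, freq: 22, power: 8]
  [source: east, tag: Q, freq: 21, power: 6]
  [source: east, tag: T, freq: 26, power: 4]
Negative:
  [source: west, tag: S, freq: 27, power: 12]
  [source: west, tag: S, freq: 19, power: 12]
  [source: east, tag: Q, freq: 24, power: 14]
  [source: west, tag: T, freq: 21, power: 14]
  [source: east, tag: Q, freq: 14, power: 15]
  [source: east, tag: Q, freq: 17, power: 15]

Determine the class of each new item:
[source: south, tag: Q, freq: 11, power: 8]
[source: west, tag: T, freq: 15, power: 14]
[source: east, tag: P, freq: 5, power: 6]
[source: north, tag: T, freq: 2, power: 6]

All 'Positive' examples share one property — power ≤ 11 — and every 'Negative' example lacks it.
[source: south, tag: Q, freq: 11, power: 8] → power = 8 → Positive.
[source: west, tag: T, freq: 15, power: 14] → power = 14 → Negative.
[source: east, tag: P, freq: 5, power: 6] → power = 6 → Positive.
[source: north, tag: T, freq: 2, power: 6] → power = 6 → Positive.

Positive, Negative, Positive, Positive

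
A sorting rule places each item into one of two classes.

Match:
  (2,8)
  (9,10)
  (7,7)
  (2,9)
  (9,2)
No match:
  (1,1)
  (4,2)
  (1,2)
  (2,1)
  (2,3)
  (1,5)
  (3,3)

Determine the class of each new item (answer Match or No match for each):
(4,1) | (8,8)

The simplest hypothesis consistent with all the labels is: sum ≥ 10.
(4,1) — 4+1 = 5, hence No match.
(8,8) — 8+8 = 16, hence Match.

No match, Match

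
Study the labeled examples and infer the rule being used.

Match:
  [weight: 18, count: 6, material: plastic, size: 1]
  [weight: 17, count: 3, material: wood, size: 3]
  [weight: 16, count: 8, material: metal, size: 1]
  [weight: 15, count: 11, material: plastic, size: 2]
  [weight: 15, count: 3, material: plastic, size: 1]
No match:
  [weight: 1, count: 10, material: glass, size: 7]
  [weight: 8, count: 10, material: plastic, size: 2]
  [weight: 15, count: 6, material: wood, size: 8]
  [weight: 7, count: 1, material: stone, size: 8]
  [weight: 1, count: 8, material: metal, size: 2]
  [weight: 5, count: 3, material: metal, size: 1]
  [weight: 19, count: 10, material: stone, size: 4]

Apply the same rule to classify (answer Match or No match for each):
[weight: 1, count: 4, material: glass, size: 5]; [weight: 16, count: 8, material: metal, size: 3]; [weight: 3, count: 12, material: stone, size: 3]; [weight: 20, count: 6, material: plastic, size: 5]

No match, Match, No match, No match

The common property of the 'Match' items is: size ≤ 3 AND weight ≥ 15. No 'No match' item has it.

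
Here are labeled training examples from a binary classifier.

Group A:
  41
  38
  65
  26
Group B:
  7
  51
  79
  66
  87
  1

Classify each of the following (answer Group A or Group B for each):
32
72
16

Looking at the examples, the only property every 'Group A' case has and every 'Group B' case lacks is: ≡ 2 (mod 3).
32 — 32 mod 3 = 2, hence Group A. 72 — 72 mod 3 = 0, hence Group B. 16 — 16 mod 3 = 1, hence Group B.

Group A, Group B, Group B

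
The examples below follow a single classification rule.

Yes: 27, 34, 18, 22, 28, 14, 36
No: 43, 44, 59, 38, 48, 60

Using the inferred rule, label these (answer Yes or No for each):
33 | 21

The classifier is using: at most 36.
33 — 33 ≤ 36, hence Yes.
21 — 21 ≤ 36, hence Yes.

Yes, Yes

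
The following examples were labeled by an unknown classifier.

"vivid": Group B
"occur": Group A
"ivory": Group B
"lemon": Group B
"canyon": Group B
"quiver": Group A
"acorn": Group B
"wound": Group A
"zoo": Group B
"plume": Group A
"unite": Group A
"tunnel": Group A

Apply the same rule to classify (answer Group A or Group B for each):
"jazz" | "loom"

The classifier is using: contains 'u'.

Group B, Group B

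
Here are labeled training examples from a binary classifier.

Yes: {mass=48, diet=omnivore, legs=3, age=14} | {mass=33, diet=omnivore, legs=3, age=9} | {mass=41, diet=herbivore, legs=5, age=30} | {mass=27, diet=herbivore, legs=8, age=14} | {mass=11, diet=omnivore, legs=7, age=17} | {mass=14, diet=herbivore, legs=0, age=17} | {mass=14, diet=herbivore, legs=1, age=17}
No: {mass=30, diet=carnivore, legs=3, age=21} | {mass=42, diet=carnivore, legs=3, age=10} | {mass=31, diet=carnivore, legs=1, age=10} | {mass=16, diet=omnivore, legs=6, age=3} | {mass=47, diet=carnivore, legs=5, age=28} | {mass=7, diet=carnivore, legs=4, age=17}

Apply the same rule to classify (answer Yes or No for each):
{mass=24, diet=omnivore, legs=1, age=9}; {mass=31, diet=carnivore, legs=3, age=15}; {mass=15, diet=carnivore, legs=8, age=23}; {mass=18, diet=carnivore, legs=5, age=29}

Yes, No, No, No

The pattern is that an item is 'Yes' exactly when: diet is not carnivore AND age ≥ 9.
Yes: {mass=24, diet=omnivore, legs=1, age=9}, since diet is omnivore, age = 9. No: {mass=31, diet=carnivore, legs=3, age=15}, since diet is carnivore, age = 15. No: {mass=15, diet=carnivore, legs=8, age=23}, since diet is carnivore, age = 23. No: {mass=18, diet=carnivore, legs=5, age=29}, since diet is carnivore, age = 29.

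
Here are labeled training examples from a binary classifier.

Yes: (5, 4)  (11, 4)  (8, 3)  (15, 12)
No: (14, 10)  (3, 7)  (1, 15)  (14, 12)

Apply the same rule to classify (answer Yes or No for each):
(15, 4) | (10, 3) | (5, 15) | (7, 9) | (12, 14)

Yes, Yes, No, No, No

A rule that fits every label: sum is odd — true of each 'Yes' example, false of each 'No' one.
Yes: (15, 4), since 15+4 = 19.
Yes: (10, 3), since 10+3 = 13.
No: (5, 15), since 5+15 = 20.
No: (7, 9), since 7+9 = 16.
No: (12, 14), since 12+14 = 26.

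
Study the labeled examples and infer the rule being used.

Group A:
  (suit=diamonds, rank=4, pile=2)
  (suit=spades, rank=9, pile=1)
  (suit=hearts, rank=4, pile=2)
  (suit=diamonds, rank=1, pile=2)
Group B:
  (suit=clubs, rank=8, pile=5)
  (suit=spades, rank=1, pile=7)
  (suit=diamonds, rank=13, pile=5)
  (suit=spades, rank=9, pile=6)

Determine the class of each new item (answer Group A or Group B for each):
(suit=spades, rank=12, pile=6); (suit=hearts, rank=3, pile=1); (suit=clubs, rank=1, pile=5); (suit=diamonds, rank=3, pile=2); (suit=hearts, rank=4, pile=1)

Group B, Group A, Group B, Group A, Group A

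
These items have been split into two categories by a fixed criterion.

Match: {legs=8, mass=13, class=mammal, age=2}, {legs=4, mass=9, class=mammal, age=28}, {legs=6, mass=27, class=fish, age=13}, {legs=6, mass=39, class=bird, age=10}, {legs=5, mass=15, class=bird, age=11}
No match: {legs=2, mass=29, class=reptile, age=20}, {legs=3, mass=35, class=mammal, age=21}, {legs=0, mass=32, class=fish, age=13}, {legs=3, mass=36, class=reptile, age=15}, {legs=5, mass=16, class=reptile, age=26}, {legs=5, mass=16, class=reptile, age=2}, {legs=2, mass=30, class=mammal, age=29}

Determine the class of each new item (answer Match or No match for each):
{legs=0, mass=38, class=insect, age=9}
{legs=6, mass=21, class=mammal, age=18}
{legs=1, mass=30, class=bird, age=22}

The distinguishing property — mass ≤ 15 OR legs = 6 — holds for all the 'Match' cases and none of the 'No match' cases.
{legs=0, mass=38, class=insect, age=9} → mass = 38, legs = 0 → No match. {legs=6, mass=21, class=mammal, age=18} → mass = 21, legs = 6 → Match. {legs=1, mass=30, class=bird, age=22} → mass = 30, legs = 1 → No match.

No match, Match, No match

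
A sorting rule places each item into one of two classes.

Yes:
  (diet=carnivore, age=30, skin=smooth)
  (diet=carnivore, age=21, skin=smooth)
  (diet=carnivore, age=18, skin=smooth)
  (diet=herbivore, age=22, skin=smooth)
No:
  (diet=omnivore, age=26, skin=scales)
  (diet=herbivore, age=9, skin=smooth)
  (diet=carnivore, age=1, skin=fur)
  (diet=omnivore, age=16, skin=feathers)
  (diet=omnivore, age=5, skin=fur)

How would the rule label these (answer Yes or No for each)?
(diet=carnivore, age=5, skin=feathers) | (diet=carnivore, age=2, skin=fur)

No, No

One predicate separates the groups cleanly: skin is smooth AND age ≥ 16.
(diet=carnivore, age=5, skin=feathers): No (skin is feathers, age = 5). (diet=carnivore, age=2, skin=fur): No (skin is fur, age = 2).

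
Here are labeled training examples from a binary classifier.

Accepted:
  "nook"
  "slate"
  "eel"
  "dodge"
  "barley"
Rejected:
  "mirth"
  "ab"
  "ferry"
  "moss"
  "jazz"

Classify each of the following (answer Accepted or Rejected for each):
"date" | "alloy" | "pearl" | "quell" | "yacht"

Accepted, Accepted, Accepted, Accepted, Rejected

The rule appears to be: has ≥ 2 vowels.
Accepted: "date", since 2 vowels. Accepted: "alloy", since 2 vowels. Accepted: "pearl", since 2 vowels. Accepted: "quell", since 2 vowels. Rejected: "yacht", since 1 vowel.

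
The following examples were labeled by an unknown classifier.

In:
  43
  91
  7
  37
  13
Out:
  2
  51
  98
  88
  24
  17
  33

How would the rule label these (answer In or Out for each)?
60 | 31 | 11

A rule that fits every label: ≡ 1 (mod 6) — true of each 'In' example, false of each 'Out' one.

Out, In, Out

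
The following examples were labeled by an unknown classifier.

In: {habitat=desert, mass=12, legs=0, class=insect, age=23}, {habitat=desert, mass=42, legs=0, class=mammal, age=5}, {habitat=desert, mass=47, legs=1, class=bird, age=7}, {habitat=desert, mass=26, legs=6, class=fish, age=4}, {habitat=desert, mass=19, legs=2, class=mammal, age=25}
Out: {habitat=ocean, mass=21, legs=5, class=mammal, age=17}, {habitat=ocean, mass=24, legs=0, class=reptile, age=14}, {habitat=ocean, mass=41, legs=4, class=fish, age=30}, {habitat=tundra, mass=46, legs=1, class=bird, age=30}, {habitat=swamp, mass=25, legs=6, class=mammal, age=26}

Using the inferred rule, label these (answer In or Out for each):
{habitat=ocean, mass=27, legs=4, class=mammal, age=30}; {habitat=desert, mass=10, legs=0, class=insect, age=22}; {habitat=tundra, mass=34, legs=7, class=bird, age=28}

Out, In, Out

The distinguishing property — habitat is desert — holds for all the 'In' cases and none of the 'Out' cases.
{habitat=ocean, mass=27, legs=4, class=mammal, age=30}: habitat is ocean — does not satisfy this, so Out.
{habitat=desert, mass=10, legs=0, class=insect, age=22}: habitat is desert — fits, so In.
{habitat=tundra, mass=34, legs=7, class=bird, age=28}: habitat is tundra — does not satisfy this, so Out.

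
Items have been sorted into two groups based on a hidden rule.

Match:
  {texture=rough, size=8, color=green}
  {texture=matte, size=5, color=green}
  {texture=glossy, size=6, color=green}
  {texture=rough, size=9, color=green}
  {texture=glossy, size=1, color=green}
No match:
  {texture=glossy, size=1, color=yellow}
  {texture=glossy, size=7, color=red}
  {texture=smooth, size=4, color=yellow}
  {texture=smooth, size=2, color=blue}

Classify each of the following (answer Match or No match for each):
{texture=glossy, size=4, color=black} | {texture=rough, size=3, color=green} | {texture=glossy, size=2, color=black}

Looking at the examples, the only property every 'Match' case has and every 'No match' case lacks is: color is green.
{texture=glossy, size=4, color=black} → color is black → No match.
{texture=rough, size=3, color=green} → color is green → Match.
{texture=glossy, size=2, color=black} → color is black → No match.

No match, Match, No match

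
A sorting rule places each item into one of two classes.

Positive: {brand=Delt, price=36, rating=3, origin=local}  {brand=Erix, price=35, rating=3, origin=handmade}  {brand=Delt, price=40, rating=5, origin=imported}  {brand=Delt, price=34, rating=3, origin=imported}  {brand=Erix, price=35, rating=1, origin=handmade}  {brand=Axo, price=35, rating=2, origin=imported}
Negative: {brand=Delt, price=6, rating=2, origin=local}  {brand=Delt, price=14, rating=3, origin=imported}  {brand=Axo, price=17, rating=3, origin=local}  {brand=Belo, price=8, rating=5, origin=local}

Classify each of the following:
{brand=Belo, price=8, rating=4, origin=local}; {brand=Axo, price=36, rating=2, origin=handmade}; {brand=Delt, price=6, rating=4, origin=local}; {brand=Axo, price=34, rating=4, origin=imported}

Negative, Positive, Negative, Positive

Every 'Positive' example satisfies: price ≥ 34. None of the 'Negative' examples do.
{brand=Belo, price=8, rating=4, origin=local}: Negative (price = 8). {brand=Axo, price=36, rating=2, origin=handmade}: Positive (price = 36). {brand=Delt, price=6, rating=4, origin=local}: Negative (price = 6). {brand=Axo, price=34, rating=4, origin=imported}: Positive (price = 34).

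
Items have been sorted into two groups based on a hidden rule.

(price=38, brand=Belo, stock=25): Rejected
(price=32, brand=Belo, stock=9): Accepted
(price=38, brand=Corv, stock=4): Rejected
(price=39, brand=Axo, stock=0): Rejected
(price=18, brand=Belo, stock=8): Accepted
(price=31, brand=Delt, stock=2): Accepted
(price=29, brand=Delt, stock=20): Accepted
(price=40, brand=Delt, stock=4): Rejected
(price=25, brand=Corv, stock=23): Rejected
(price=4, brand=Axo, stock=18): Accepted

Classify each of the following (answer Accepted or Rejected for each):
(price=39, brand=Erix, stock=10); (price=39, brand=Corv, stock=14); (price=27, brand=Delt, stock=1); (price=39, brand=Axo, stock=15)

A rule that fits every label: price ≤ 32 AND stock ≤ 20 — true of each 'Accepted' example, false of each 'Rejected' one.

Rejected, Rejected, Accepted, Rejected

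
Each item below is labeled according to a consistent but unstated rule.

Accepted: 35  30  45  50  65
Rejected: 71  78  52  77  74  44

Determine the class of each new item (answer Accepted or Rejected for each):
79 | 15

Rejected, Accepted

Rule: multiple of 5. This holds for each 'Accepted' example and fails for each 'Rejected' one.
79: 79 = 5·15 + 4, fails the rule → Rejected. 15: 15 = 5·3, meets the rule → Accepted.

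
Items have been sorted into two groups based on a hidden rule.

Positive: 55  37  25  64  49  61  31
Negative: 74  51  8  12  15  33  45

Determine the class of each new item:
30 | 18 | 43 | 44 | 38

Negative, Negative, Positive, Negative, Negative

The pattern is that an item is 'Positive' exactly when: ≡ 1 (mod 3).
30 → 30 mod 3 = 0 → Negative.
18 → 18 mod 3 = 0 → Negative.
43 → 43 mod 3 = 1 → Positive.
44 → 44 mod 3 = 2 → Negative.
38 → 38 mod 3 = 2 → Negative.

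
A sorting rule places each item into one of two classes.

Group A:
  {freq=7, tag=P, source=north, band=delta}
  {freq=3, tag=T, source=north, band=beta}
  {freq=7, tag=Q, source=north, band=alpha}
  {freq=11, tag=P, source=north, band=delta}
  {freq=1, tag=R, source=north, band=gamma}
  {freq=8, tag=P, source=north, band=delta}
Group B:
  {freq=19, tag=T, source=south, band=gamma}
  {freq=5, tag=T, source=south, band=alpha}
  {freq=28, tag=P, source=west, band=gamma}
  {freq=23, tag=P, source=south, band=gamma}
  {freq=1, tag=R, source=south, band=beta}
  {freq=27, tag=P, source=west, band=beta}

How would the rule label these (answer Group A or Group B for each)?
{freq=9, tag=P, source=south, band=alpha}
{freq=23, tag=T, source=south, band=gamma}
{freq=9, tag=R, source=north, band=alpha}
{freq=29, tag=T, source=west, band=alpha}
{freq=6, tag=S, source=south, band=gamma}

All 'Group A' examples share one property — source is north — and every 'Group B' example lacks it.
{freq=9, tag=P, source=south, band=alpha}: source is south — does not fit, so Group B. {freq=23, tag=T, source=south, band=gamma}: source is south — does not fit, so Group B. {freq=9, tag=R, source=north, band=alpha}: source is north — matches, so Group A. {freq=29, tag=T, source=west, band=alpha}: source is west — does not fit, so Group B. {freq=6, tag=S, source=south, band=gamma}: source is south — does not fit, so Group B.

Group B, Group B, Group A, Group B, Group B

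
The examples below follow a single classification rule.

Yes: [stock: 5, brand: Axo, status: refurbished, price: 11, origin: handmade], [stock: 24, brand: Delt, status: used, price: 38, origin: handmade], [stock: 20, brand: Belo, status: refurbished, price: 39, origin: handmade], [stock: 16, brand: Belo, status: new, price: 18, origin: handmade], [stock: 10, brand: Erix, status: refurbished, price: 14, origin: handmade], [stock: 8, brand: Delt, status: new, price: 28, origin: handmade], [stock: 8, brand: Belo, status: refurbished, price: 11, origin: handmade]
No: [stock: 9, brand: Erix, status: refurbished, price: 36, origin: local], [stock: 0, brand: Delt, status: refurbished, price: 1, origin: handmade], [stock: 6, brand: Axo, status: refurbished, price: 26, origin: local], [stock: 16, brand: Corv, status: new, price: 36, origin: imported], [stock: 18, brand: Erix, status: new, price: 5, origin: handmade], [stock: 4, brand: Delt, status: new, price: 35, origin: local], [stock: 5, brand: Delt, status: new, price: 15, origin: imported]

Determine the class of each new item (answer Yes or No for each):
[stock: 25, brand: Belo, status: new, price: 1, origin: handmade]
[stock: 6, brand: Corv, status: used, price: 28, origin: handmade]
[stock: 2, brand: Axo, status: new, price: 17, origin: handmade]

No, Yes, Yes

Every 'Yes' example satisfies: origin is handmade AND price ≥ 11. None of the 'No' examples do.
[stock: 25, brand: Belo, status: new, price: 1, origin: handmade] → origin is handmade, price = 1 → No.
[stock: 6, brand: Corv, status: used, price: 28, origin: handmade] → origin is handmade, price = 28 → Yes.
[stock: 2, brand: Axo, status: new, price: 17, origin: handmade] → origin is handmade, price = 17 → Yes.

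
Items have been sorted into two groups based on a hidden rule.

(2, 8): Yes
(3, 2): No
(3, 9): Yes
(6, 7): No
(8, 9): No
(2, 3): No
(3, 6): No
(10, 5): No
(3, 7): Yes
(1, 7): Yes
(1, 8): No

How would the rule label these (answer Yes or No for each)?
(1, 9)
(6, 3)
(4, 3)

Every 'Yes' example satisfies: sum is even. None of the 'No' examples do.

Yes, No, No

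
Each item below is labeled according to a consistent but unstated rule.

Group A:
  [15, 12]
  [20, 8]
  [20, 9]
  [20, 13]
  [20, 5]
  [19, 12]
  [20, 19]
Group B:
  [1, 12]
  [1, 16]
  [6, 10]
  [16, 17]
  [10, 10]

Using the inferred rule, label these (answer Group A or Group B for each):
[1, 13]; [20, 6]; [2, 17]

Group B, Group A, Group B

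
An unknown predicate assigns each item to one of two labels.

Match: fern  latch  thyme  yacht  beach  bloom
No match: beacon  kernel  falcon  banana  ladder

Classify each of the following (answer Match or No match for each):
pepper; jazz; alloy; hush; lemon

No match, Match, Match, Match, Match

One predicate separates the groups cleanly: length ≤ 5.
No match: pepper, since length 6.
Match: jazz, since length 4.
Match: alloy, since length 5.
Match: hush, since length 4.
Match: lemon, since length 5.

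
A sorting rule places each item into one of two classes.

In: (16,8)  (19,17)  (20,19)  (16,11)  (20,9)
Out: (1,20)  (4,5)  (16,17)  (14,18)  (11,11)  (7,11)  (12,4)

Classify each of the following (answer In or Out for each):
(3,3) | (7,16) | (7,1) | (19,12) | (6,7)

Out, Out, Out, In, Out

A rule that fits every label: first > second AND sum ≥ 18 — true of each 'In' example, false of each 'Out' one.
(3,3): 3 = 3, 3+3 = 6, fails the rule → Out. (7,16): 7 < 16, 7+16 = 23, fails the rule → Out. (7,1): 7 > 1, 7+1 = 8, fails the rule → Out. (19,12): 19 > 12, 19+12 = 31, has this property → In. (6,7): 6 < 7, 6+7 = 13, fails the rule → Out.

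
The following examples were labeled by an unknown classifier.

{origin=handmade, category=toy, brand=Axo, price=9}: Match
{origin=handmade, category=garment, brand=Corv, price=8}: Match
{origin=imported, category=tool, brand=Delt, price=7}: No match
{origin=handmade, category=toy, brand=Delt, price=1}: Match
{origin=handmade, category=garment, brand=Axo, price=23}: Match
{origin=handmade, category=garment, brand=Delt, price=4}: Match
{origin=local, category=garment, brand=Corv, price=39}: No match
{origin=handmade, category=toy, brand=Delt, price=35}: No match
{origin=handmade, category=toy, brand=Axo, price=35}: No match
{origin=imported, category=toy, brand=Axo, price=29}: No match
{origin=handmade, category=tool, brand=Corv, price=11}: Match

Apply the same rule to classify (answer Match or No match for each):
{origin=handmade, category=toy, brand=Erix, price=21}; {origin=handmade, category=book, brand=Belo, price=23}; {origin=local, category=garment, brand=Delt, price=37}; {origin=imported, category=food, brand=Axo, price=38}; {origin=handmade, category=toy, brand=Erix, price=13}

Match, Match, No match, No match, Match

One predicate separates the groups cleanly: origin is handmade AND price ≤ 23.
{origin=handmade, category=toy, brand=Erix, price=21}: origin is handmade, price = 21, satisfies this → Match.
{origin=handmade, category=book, brand=Belo, price=23}: origin is handmade, price = 23, satisfies this → Match.
{origin=local, category=garment, brand=Delt, price=37}: origin is local, price = 37, does not fit → No match.
{origin=imported, category=food, brand=Axo, price=38}: origin is imported, price = 38, does not fit → No match.
{origin=handmade, category=toy, brand=Erix, price=13}: origin is handmade, price = 13, satisfies this → Match.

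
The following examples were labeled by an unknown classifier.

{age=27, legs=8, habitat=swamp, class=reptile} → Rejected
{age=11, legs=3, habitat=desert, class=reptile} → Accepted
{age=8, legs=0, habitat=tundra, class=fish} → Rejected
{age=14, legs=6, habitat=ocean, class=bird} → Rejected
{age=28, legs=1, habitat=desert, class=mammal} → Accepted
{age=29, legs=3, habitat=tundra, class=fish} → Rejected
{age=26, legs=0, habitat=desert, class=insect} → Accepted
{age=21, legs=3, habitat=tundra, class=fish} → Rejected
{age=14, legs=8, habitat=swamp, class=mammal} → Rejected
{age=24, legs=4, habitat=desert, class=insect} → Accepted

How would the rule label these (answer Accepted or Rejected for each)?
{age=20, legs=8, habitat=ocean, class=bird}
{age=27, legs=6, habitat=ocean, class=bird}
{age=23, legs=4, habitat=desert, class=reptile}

Rejected, Rejected, Accepted

Checking candidate rules against both groups, what survives is: habitat is desert.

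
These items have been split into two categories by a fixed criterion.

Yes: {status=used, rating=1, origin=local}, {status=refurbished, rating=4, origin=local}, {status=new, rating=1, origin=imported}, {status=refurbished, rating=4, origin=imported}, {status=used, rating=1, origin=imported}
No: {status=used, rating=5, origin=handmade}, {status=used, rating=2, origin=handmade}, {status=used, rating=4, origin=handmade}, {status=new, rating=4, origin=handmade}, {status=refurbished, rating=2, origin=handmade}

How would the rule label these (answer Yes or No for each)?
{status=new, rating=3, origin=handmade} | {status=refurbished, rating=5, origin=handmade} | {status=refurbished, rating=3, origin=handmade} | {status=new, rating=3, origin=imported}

No, No, No, Yes

The distinguishing property — origin is not handmade — holds for all the 'Yes' cases and none of the 'No' cases.
{status=new, rating=3, origin=handmade} — origin is handmade, hence No. {status=refurbished, rating=5, origin=handmade} — origin is handmade, hence No. {status=refurbished, rating=3, origin=handmade} — origin is handmade, hence No. {status=new, rating=3, origin=imported} — origin is imported, hence Yes.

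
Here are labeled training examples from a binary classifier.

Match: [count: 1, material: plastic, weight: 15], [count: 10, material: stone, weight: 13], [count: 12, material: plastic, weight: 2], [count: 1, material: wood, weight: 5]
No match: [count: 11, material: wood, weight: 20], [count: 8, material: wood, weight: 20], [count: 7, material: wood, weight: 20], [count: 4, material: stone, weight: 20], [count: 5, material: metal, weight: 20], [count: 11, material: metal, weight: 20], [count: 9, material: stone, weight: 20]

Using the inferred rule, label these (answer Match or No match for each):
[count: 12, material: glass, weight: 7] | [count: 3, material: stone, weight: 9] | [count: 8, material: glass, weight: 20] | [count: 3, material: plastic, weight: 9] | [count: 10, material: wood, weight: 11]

The classifier is using: weight ≤ 15.

Match, Match, No match, Match, Match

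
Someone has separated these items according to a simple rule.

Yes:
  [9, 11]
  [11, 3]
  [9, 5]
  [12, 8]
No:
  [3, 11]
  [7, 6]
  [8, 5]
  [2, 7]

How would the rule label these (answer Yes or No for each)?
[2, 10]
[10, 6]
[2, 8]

No, Yes, No

Every 'Yes' example satisfies: first ≥ 9. None of the 'No' examples do.
[2, 10] → first 2 → No.
[10, 6] → first 10 → Yes.
[2, 8] → first 2 → No.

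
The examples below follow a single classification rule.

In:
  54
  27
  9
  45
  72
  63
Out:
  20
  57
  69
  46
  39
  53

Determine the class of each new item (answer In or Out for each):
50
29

Comparing the two groups points to one rule — multiple of 9.
50 — 50 = 9·5 + 5, hence Out.
29 — 29 = 9·3 + 2, hence Out.

Out, Out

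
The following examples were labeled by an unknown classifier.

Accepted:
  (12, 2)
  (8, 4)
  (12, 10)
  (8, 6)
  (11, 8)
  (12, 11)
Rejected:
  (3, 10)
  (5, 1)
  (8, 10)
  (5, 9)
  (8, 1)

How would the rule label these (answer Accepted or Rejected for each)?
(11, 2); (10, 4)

Accepted, Accepted

The classifier is using: first > second AND sum ≥ 12.
(11, 2): 11 > 2, 11+2 = 13, checks out → Accepted. (10, 4): 10 > 4, 10+4 = 14, checks out → Accepted.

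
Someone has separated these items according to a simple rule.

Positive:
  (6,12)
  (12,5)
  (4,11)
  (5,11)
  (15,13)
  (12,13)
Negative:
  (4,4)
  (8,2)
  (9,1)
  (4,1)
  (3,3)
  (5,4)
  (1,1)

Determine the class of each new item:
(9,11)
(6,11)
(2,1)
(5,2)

Every 'Positive' example satisfies: sum ≥ 15. None of the 'Negative' examples do.
(9,11) → 9+11 = 20 → Positive. (6,11) → 6+11 = 17 → Positive. (2,1) → 2+1 = 3 → Negative. (5,2) → 5+2 = 7 → Negative.

Positive, Positive, Negative, Negative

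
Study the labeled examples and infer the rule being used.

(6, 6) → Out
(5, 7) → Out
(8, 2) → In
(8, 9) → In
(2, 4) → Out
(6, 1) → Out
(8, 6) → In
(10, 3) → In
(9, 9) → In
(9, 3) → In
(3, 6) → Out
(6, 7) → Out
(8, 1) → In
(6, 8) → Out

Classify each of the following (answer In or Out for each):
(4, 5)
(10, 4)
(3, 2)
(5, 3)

Out, In, Out, Out

The pattern is that an item is 'In' exactly when: first ≥ 7.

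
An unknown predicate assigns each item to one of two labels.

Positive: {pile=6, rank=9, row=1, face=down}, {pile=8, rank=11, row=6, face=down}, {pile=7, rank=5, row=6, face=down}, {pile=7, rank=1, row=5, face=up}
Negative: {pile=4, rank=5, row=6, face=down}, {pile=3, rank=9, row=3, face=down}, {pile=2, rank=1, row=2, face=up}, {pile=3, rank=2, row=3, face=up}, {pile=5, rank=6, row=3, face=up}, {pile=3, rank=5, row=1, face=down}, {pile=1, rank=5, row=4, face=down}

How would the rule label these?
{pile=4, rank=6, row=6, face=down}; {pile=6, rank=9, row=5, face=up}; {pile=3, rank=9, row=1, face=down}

Negative, Positive, Negative

One predicate separates the groups cleanly: pile ≥ 6.
{pile=4, rank=6, row=6, face=down}: Negative (pile = 4).
{pile=6, rank=9, row=5, face=up}: Positive (pile = 6).
{pile=3, rank=9, row=1, face=down}: Negative (pile = 3).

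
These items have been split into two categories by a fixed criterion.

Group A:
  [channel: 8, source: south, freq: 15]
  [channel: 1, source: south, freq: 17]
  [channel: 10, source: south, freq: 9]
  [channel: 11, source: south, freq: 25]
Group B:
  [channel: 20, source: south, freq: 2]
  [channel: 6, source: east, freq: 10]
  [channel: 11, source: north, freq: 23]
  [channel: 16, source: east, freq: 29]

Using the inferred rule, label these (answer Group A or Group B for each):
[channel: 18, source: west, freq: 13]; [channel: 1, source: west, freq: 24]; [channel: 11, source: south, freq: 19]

Group B, Group B, Group A

The distinguishing property — source is south AND freq ≥ 9 — holds for all the 'Group A' cases and none of the 'Group B' cases.
[channel: 18, source: west, freq: 13]: Group B (source is west, freq = 13). [channel: 1, source: west, freq: 24]: Group B (source is west, freq = 24). [channel: 11, source: south, freq: 19]: Group A (source is south, freq = 19).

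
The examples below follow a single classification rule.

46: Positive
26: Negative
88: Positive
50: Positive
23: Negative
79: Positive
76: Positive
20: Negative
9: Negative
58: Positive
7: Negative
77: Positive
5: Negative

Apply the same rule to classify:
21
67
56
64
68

Negative, Positive, Positive, Positive, Positive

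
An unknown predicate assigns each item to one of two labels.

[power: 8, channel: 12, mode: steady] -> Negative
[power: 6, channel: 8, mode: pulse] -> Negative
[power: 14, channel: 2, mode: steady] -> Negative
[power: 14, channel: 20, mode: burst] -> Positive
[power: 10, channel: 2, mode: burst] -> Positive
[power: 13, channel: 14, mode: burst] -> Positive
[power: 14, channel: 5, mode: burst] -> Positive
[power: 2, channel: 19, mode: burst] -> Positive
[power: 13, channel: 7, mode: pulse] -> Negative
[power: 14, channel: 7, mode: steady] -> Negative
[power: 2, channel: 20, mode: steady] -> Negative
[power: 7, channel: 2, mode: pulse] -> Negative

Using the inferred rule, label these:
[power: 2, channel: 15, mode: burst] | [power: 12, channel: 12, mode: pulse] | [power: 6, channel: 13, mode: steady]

Rule: mode is burst. This holds for each 'Positive' example and fails for each 'Negative' one.
[power: 2, channel: 15, mode: burst]: mode is burst — matches, so Positive. [power: 12, channel: 12, mode: pulse]: mode is pulse — does not satisfy this, so Negative. [power: 6, channel: 13, mode: steady]: mode is steady — does not satisfy this, so Negative.

Positive, Negative, Negative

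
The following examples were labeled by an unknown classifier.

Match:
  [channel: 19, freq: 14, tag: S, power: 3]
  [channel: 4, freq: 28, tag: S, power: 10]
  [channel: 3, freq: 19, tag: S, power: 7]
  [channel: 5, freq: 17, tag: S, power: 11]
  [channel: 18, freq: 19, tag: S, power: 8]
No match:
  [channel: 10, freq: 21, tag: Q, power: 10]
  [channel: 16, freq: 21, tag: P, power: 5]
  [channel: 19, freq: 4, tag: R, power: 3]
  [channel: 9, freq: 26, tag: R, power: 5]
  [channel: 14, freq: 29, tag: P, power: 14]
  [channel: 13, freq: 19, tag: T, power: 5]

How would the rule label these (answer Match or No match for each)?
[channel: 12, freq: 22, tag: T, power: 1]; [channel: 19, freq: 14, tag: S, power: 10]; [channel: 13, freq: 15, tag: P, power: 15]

No match, Match, No match

Rule: tag is S. This holds for each 'Match' example and fails for each 'No match' one.
[channel: 12, freq: 22, tag: T, power: 1] → tag is T → No match.
[channel: 19, freq: 14, tag: S, power: 10] → tag is S → Match.
[channel: 13, freq: 15, tag: P, power: 15] → tag is P → No match.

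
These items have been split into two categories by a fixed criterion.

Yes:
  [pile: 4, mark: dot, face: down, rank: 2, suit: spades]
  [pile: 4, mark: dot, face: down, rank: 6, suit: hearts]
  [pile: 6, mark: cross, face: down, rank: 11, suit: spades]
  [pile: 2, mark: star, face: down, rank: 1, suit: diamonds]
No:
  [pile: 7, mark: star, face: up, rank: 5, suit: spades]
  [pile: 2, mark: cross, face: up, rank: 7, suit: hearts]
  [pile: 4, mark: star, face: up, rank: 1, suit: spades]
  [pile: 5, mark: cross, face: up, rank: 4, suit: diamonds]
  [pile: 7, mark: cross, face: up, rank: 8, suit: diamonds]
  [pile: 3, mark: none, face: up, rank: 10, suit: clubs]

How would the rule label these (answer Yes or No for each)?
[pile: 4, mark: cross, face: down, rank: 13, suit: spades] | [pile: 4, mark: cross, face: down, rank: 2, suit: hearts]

Yes, Yes

Checking candidate rules against both groups, what survives is: face is down.
Yes: [pile: 4, mark: cross, face: down, rank: 13, suit: spades], since face is down.
Yes: [pile: 4, mark: cross, face: down, rank: 2, suit: hearts], since face is down.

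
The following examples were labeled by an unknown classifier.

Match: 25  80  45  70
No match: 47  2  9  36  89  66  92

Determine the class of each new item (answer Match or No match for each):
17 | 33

Comparing the two groups points to one rule — multiple of 5.
17: No match (17 = 5·3 + 2). 33: No match (33 = 5·6 + 3).

No match, No match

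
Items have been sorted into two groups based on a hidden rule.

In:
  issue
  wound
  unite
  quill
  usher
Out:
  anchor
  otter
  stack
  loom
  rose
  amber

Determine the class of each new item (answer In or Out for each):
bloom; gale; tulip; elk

Out, Out, In, Out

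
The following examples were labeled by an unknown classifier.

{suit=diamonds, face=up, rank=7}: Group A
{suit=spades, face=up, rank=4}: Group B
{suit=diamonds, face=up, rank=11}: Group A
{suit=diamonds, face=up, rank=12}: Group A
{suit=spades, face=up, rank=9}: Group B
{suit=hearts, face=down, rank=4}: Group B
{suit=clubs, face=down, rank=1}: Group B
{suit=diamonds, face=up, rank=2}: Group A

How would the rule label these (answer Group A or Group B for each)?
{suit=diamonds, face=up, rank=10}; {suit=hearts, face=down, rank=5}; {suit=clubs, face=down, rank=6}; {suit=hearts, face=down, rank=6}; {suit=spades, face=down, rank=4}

The distinguishing property — suit is diamonds — holds for all the 'Group A' cases and none of the 'Group B' cases.

Group A, Group B, Group B, Group B, Group B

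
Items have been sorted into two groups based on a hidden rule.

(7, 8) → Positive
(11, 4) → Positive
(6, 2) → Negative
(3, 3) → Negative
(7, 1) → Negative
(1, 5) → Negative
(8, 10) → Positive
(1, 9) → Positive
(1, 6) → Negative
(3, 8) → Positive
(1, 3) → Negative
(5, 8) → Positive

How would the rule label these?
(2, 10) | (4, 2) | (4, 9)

Positive, Negative, Positive

One predicate separates the groups cleanly: sum ≥ 10.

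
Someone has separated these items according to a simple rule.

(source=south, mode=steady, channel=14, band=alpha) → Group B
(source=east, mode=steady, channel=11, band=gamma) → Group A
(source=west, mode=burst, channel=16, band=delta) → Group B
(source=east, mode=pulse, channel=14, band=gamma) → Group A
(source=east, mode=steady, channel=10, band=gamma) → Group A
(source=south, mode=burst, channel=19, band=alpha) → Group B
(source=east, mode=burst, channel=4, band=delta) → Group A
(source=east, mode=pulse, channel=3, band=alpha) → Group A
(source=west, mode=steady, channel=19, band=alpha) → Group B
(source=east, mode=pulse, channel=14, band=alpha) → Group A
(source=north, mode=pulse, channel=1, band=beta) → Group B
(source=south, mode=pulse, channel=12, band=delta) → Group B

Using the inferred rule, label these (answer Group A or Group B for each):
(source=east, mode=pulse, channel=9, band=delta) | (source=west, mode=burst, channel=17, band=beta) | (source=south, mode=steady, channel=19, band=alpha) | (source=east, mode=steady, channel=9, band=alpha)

Group A, Group B, Group B, Group A

The distinguishing property — source is east — holds for all the 'Group A' cases and none of the 'Group B' cases.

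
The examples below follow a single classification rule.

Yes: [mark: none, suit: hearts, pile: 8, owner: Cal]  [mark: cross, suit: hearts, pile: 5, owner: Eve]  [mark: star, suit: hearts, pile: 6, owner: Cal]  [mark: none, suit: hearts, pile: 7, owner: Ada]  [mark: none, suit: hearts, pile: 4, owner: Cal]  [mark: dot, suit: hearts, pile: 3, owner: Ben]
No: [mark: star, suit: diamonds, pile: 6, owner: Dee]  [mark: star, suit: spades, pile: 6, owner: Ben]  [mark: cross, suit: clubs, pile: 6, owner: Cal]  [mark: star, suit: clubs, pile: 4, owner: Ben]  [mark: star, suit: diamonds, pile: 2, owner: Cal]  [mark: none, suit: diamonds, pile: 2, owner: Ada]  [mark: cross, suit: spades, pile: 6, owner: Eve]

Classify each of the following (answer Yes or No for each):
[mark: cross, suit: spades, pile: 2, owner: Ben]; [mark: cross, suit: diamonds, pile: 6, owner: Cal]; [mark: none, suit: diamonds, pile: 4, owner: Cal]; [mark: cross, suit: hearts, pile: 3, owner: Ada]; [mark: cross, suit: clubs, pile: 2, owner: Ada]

No, No, No, Yes, No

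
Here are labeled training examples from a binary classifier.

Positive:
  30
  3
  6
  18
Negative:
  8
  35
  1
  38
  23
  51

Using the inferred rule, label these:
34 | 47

One predicate separates the groups cleanly: multiple of 3 AND at most 30.

Negative, Negative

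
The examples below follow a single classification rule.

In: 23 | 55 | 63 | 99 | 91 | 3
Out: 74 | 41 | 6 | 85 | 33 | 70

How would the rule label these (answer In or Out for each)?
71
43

The common property of the 'In' items is: ≡ 3 (mod 4). No 'Out' item has it.
71: 71 mod 4 = 3, qualifies → In.
43: 43 mod 4 = 3, qualifies → In.

In, In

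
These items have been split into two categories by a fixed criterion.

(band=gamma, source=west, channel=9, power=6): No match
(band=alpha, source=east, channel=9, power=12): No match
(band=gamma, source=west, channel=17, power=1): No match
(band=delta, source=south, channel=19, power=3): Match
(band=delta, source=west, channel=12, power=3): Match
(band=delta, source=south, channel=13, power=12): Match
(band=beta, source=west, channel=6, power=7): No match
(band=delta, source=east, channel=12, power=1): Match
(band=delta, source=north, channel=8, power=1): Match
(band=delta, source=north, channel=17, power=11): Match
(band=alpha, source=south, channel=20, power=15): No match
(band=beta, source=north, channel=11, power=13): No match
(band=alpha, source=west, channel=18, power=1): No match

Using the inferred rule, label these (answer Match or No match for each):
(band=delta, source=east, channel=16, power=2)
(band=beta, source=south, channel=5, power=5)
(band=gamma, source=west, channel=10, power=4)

Match, No match, No match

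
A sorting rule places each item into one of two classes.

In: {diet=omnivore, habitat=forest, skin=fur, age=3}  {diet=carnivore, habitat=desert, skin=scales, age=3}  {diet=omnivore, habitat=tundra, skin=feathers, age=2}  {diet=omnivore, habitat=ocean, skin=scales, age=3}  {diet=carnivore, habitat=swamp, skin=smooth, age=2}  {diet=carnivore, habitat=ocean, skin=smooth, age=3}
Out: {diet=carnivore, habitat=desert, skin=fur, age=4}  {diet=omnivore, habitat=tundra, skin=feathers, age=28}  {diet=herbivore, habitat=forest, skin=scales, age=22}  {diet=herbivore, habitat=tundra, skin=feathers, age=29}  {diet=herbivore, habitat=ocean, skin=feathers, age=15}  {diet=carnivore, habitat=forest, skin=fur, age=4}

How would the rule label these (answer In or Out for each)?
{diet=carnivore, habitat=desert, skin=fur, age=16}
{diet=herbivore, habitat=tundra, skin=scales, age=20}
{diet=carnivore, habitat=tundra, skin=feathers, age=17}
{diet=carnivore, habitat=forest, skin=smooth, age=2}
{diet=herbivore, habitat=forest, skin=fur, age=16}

Out, Out, Out, In, Out

The classifier is using: age ≤ 3.
{diet=carnivore, habitat=desert, skin=fur, age=16} → age = 16 → Out.
{diet=herbivore, habitat=tundra, skin=scales, age=20} → age = 20 → Out.
{diet=carnivore, habitat=tundra, skin=feathers, age=17} → age = 17 → Out.
{diet=carnivore, habitat=forest, skin=smooth, age=2} → age = 2 → In.
{diet=herbivore, habitat=forest, skin=fur, age=16} → age = 16 → Out.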